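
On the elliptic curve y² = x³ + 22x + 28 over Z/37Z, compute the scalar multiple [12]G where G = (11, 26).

Repeated addition: build up to 12G.
2G: tangent at (11, 26): λ = (3·11² + 22)/(2·26) ≡ 15/15. 15⁻¹ ≡ 5 (mod 37) since 15·5 = 75 ≡ 1, so λ ≡ 15·5 ≡ 1.
  x = λ² - 11 - 11 = 1 - 22 ≡ 16; y = λ·(11 - 16) - 26 ≡ 6. → (16, 6)
3G: (16, 6) + (11, 26). λ = (26 - 6)/(11 - 16) ≡ 20/32 mod 37. 32⁻¹ ≡ 22 (mod 37), so λ ≡ 33.
  x = λ² - 16 - 11 = 1089 - 27 ≡ 26; y = λ·(16 - 26) - 6 ≡ 34. → (26, 34)
4G: (26, 34) + (11, 26). λ = (26 - 34)/(11 - 26) ≡ 29/22 mod 37. 22⁻¹ ≡ 32 (mod 37) since 22·32 = 704 ≡ 1, so λ ≡ 3.
  x = λ² - 26 - 11 = 9 - 37 ≡ 9; y = λ·(26 - 9) - 34 ≡ 17. → (9, 17)
5G: (9, 17) + (11, 26). λ = (26 - 17)/(11 - 9) ≡ 9/2 mod 37. 2⁻¹ ≡ 19 (mod 37), so λ ≡ 23.
  x = λ² - 9 - 11 = 529 - 20 ≡ 28; y = λ·(9 - 28) - 17 ≡ 27. → (28, 27)
6G: (28, 27) + (11, 26). λ = (26 - 27)/(11 - 28) ≡ 36/20 mod 37. 20⁻¹ ≡ 13 (mod 37), so λ ≡ 24.
  x = λ² - 28 - 11 = 576 - 39 ≡ 19; y = λ·(28 - 19) - 27 ≡ 4. → (19, 4)
7G: (19, 4) + (11, 26). λ = (26 - 4)/(11 - 19) ≡ 22/29 mod 37. 29⁻¹ ≡ 23 (mod 37) since 29·23 = 667 ≡ 1, so λ ≡ 25.
  x = λ² - 19 - 11 = 625 - 30 ≡ 3; y = λ·(19 - 3) - 4 ≡ 26. → (3, 26)
8G: (3, 26) + (11, 26). λ = (26 - 26)/(11 - 3) ≡ 0/8 mod 37. 8⁻¹ ≡ 14 (mod 37), so λ ≡ 0.
  x = λ² - 3 - 11 = 0 - 14 ≡ 23; y = λ·(3 - 23) - 26 ≡ 11. → (23, 11)
9G: (23, 11) + (11, 26). λ = (26 - 11)/(11 - 23) ≡ 15/25 mod 37. 25⁻¹ ≡ 3 (mod 37) since 25·3 = 75 ≡ 1, so λ ≡ 8.
  x = λ² - 23 - 11 = 64 - 34 ≡ 30; y = λ·(23 - 30) - 11 ≡ 7. → (30, 7)
10G: (30, 7) + (11, 26). λ = (26 - 7)/(11 - 30) ≡ 19/18 mod 37. 18⁻¹ ≡ 35 (mod 37), so λ ≡ 36.
  x = λ² - 30 - 11 = 1296 - 41 ≡ 34; y = λ·(30 - 34) - 7 ≡ 34. → (34, 34)
11G: (34, 34) + (11, 26). λ = (26 - 34)/(11 - 34) ≡ 29/14 mod 37. 14⁻¹ ≡ 8 (mod 37), so λ ≡ 10.
  x = λ² - 34 - 11 = 100 - 45 ≡ 18; y = λ·(34 - 18) - 34 ≡ 15. → (18, 15)
12G: (18, 15) + (11, 26). λ = (26 - 15)/(11 - 18) ≡ 11/30 mod 37. 30⁻¹ ≡ 21 (mod 37), so λ ≡ 9.
  x = λ² - 18 - 11 = 81 - 29 ≡ 15; y = λ·(18 - 15) - 15 ≡ 12. → (15, 12)

(15, 12)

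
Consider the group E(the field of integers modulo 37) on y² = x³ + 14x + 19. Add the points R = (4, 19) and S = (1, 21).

(16, 26)

(4, 19) + (1, 21). λ = (21 - 19)/(1 - 4) ≡ 2/34 mod 37. 34⁻¹ ≡ 12 (mod 37), so λ ≡ 24.
  x = λ² - 4 - 1 = 576 - 5 ≡ 16; y = λ·(4 - 16) - 19 ≡ 26. → (16, 26)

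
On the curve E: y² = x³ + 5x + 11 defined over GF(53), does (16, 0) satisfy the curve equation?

yes

y² = 0² ≡ 0; x³ + 5x + 11 = 4187 ≡ 0 (mod 53). 0 = 0.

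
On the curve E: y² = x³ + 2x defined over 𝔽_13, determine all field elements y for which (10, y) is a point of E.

x³ + 2x + 0 = 1020 ≡ 6 (mod 13).
6 is a non-residue mod 13; no y exists.

none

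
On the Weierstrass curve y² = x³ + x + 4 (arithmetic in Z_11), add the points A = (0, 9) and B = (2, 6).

(0, 9) + (2, 6). λ = (6 - 9)/(2 - 0) ≡ 8/2 mod 11. 2⁻¹ ≡ 6 (mod 11), so λ ≡ 4.
  x = λ² - 0 - 2 = 16 - 2 ≡ 3; y = λ·(0 - 3) - 9 ≡ 1. → (3, 1)

(3, 1)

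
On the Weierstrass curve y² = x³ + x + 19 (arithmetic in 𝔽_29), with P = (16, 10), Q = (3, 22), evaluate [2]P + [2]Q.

(3, 22)

First 2P:
Repeated addition: build up to 2P.
2P: tangent at (16, 10): λ = (3·16² + 1)/(2·10) ≡ 15/20. 20⁻¹ ≡ 16 (mod 29), so λ ≡ 15·16 ≡ 8.
  x = λ² - 16 - 16 = 64 - 32 ≡ 3; y = λ·(16 - 3) - 10 ≡ 7. → (3, 7)
2P = (3, 7).
Next 2Q:
Repeated addition: build up to 2Q.
2Q: tangent at (3, 22): λ = (3·3² + 1)/(2·22) ≡ 28/15. 15⁻¹ ≡ 2 (mod 29), so λ ≡ 28·2 ≡ 27.
  x = λ² - 3 - 3 = 729 - 6 ≡ 27; y = λ·(3 - 27) - 22 ≡ 26. → (27, 26)
2Q = (27, 26).
Finally 2P + 2Q:
(3, 7) + (27, 26). λ = (26 - 7)/(27 - 3) ≡ 19/24 mod 29. 24⁻¹ ≡ 23 (mod 29), so λ ≡ 2.
  x = λ² - 3 - 27 = 4 - 30 ≡ 3; y = λ·(3 - 3) - 7 ≡ 22. → (3, 22)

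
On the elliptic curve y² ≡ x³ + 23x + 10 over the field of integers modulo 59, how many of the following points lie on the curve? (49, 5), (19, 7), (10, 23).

(49, 5): 5² ≡ 25, rhs ≡ 19 → off.
(19, 7): 7² ≡ 49, rhs ≡ 49 → on.
(10, 23): 23² ≡ 57, rhs ≡ 1 → off.

1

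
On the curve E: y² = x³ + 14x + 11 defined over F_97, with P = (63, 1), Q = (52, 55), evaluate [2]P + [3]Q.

(89, 58)

First 2P:
Repeated addition: build up to 2P.
2P: tangent at (63, 1): λ = (3·63² + 14)/(2·1) ≡ 87/2. 2⁻¹ ≡ 49 (mod 97) since 2·49 = 98 ≡ 1, so λ ≡ 87·49 ≡ 92.
  x = λ² - 63 - 63 = 8464 - 126 ≡ 93; y = λ·(63 - 93) - 1 ≡ 52. → (93, 52)
2P = (93, 52).
Next 3Q:
Repeated addition: build up to 3Q.
2Q: tangent at (52, 55): λ = (3·52² + 14)/(2·55) ≡ 75/13. 13⁻¹ ≡ 15 (mod 97) since 13·15 = 195 ≡ 1, so λ ≡ 75·15 ≡ 58.
  x = λ² - 52 - 52 = 3364 - 104 ≡ 59; y = λ·(52 - 59) - 55 ≡ 24. → (59, 24)
3Q: (59, 24) + (52, 55). λ = (55 - 24)/(52 - 59) ≡ 31/90 mod 97. 90⁻¹ ≡ 83 (mod 97), so λ ≡ 51.
  x = λ² - 59 - 52 = 2601 - 111 ≡ 65; y = λ·(59 - 65) - 24 ≡ 58. → (65, 58)
3Q = (65, 58).
Finally 2P + 3Q:
(93, 52) + (65, 58). λ = (58 - 52)/(65 - 93) ≡ 6/69 mod 97. 69⁻¹ ≡ 45 (mod 97), so λ ≡ 76.
  x = λ² - 93 - 65 = 5776 - 158 ≡ 89; y = λ·(93 - 89) - 52 ≡ 58. → (89, 58)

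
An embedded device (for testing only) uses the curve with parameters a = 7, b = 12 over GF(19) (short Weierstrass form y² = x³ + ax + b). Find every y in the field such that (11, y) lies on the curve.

x³ + 7x + 12 = 1420 ≡ 14 (mod 19).
14 is a non-residue mod 19; no y exists.

none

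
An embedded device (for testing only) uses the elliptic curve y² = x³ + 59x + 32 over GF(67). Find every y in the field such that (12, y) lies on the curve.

x³ + 59x + 32 = 2468 ≡ 56 (mod 67).
Square roots of 56 mod 67: 18 and 49 (since 18² = 324 ≡ 56).

18, 49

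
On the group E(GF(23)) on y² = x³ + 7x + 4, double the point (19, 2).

tangent at (19, 2): λ = (3·19² + 7)/(2·2) ≡ 9/4. 4⁻¹ ≡ 6 (mod 23) since 4·6 = 24 ≡ 1, so λ ≡ 9·6 ≡ 8.
  x = λ² - 19 - 19 = 64 - 38 ≡ 3; y = λ·(19 - 3) - 2 ≡ 11. → (3, 11)

(3, 11)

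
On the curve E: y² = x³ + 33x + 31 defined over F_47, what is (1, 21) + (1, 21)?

tangent at (1, 21): λ = (3·1² + 33)/(2·21) ≡ 36/42. 42⁻¹ ≡ 28 (mod 47), so λ ≡ 36·28 ≡ 21.
  x = λ² - 1 - 1 = 441 - 2 ≡ 16; y = λ·(1 - 16) - 21 ≡ 40. → (16, 40)

(16, 40)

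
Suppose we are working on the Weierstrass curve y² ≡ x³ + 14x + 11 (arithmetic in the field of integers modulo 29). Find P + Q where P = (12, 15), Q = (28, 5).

(12, 15) + (28, 5). λ = (5 - 15)/(28 - 12) ≡ 19/16 mod 29. 16⁻¹ ≡ 20 (mod 29), so λ ≡ 3.
  x = λ² - 12 - 28 = 9 - 40 ≡ 27; y = λ·(12 - 27) - 15 ≡ 27. → (27, 27)

(27, 27)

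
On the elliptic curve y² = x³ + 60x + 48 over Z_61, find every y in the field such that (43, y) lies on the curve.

none

x³ + 60x + 48 = 82135 ≡ 29 (mod 61).
29 is a non-residue mod 61; no y exists.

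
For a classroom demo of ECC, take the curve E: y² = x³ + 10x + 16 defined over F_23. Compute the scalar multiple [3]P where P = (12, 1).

Repeated addition: build up to 3P.
2P: tangent at (12, 1): λ = (3·12² + 10)/(2·1) ≡ 5/2. 2⁻¹ ≡ 12 (mod 23), so λ ≡ 5·12 ≡ 14.
  x = λ² - 12 - 12 = 196 - 24 ≡ 11; y = λ·(12 - 11) - 1 ≡ 13. → (11, 13)
3P: (11, 13) + (12, 1). λ = (1 - 13)/(12 - 11) ≡ 11/1 mod 23. 1⁻¹ ≡ 1 (mod 23) since 1·1 = 1 ≡ 1, so λ ≡ 11.
  x = λ² - 11 - 12 = 121 - 23 ≡ 6; y = λ·(11 - 6) - 13 ≡ 19. → (6, 19)

(6, 19)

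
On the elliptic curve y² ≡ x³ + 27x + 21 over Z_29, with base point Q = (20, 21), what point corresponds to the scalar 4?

Repeated addition: build up to 4Q.
2Q: tangent at (20, 21): λ = (3·20² + 27)/(2·21) ≡ 9/13. 13⁻¹ ≡ 9 (mod 29), so λ ≡ 9·9 ≡ 23.
  x = λ² - 20 - 20 = 529 - 40 ≡ 25; y = λ·(20 - 25) - 21 ≡ 9. → (25, 9)
3Q: (25, 9) + (20, 21). λ = (21 - 9)/(20 - 25) ≡ 12/24 mod 29. 24⁻¹ ≡ 23 (mod 29) since 24·23 = 552 ≡ 1, so λ ≡ 15.
  x = λ² - 25 - 20 = 225 - 45 ≡ 6; y = λ·(25 - 6) - 9 ≡ 15. → (6, 15)
4Q: (6, 15) + (20, 21). λ = (21 - 15)/(20 - 6) ≡ 6/14 mod 29. 14⁻¹ ≡ 27 (mod 29) since 14·27 = 378 ≡ 1, so λ ≡ 17.
  x = λ² - 6 - 20 = 289 - 26 ≡ 2; y = λ·(6 - 2) - 15 ≡ 24. → (2, 24)

(2, 24)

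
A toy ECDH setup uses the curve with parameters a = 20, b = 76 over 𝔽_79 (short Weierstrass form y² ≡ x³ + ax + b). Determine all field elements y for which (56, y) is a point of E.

22, 57

x³ + 20x + 76 = 176812 ≡ 10 (mod 79).
Square roots of 10 mod 79: 22 and 57 (since 22² = 484 ≡ 10).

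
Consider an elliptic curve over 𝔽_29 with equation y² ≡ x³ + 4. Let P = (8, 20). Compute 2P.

(14, 15)

tangent at (8, 20): λ = (3·8² + 0)/(2·20) ≡ 18/11. 11⁻¹ ≡ 8 (mod 29), so λ ≡ 18·8 ≡ 28.
  x = λ² - 8 - 8 = 784 - 16 ≡ 14; y = λ·(8 - 14) - 20 ≡ 15. → (14, 15)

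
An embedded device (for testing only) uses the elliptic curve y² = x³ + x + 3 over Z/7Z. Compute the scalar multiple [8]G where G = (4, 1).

Repeated addition: build up to 8G.
2G: tangent at (4, 1): λ = (3·4² + 1)/(2·1) ≡ 0/2. 2⁻¹ ≡ 4 (mod 7) since 2·4 = 8 ≡ 1, so λ ≡ 0·4 ≡ 0.
  x = λ² - 4 - 4 = 0 - 8 ≡ 6; y = λ·(4 - 6) - 1 ≡ 6. → (6, 6)
3G: (6, 6) + (4, 1). λ = (1 - 6)/(4 - 6) ≡ 2/5 mod 7. 5⁻¹ ≡ 3 (mod 7), so λ ≡ 6.
  x = λ² - 6 - 4 = 36 - 10 ≡ 5; y = λ·(6 - 5) - 6 ≡ 0. → (5, 0)
4G: (5, 0) + (4, 1). λ = (1 - 0)/(4 - 5) ≡ 1/6 mod 7. 6⁻¹ ≡ 6 (mod 7), so λ ≡ 6.
  x = λ² - 5 - 4 = 36 - 9 ≡ 6; y = λ·(5 - 6) - 0 ≡ 1. → (6, 1)
5G: (6, 1) + (4, 1). λ = (1 - 1)/(4 - 6) ≡ 0/5 mod 7. 5⁻¹ ≡ 3 (mod 7) since 5·3 = 15 ≡ 1, so λ ≡ 0.
  x = λ² - 6 - 4 = 0 - 10 ≡ 4; y = λ·(6 - 4) - 1 ≡ 6. → (4, 6)
6G: (4, 6) + (4, 1): same x and y₁ ≡ -y₂, so the sum is 𝒪.
7G: 𝒪 + (4, 1) = (4, 1) (identity).
8G: tangent at (4, 1): λ = (3·4² + 1)/(2·1) ≡ 0/2. 2⁻¹ ≡ 4 (mod 7), so λ ≡ 0·4 ≡ 0.
  x = λ² - 4 - 4 = 0 - 8 ≡ 6; y = λ·(4 - 6) - 1 ≡ 6. → (6, 6)

(6, 6)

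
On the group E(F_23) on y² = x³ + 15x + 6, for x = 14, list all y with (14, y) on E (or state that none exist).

x³ + 15x + 6 = 2960 ≡ 16 (mod 23).
Square roots of 16 mod 23: 4 and 19 (since 4² = 16 ≡ 16).

4, 19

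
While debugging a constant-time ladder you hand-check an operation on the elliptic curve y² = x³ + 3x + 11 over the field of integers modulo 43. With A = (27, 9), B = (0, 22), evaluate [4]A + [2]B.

First 4A:
Double-and-add on 4 = (100)₂. Start with A = (27, 9) for the leading 1-bit.
double: tangent at (27, 9): λ = (3·27² + 3)/(2·9) ≡ 40/18. 18⁻¹ ≡ 12 (mod 43) since 18·12 = 216 ≡ 1, so λ ≡ 40·12 ≡ 7.
  x = λ² - 27 - 27 = 49 - 54 ≡ 38; y = λ·(27 - 38) - 9 ≡ 0. → (38, 0)
double: (38, 0) + (38, 0): same x and y₁ ≡ -y₂, so the sum is O.
4A = O.
Next 2B:
Repeated addition: build up to 2B.
2B: tangent at (0, 22): λ = (3·0² + 3)/(2·22) ≡ 3/1. 1⁻¹ ≡ 1 (mod 43), so λ ≡ 3·1 ≡ 3.
  x = λ² - 0 - 0 = 9 - 0 ≡ 9; y = λ·(0 - 9) - 22 ≡ 37. → (9, 37)
2B = (9, 37).
Finally 4A + 2B:
O + (9, 37) = (9, 37) (identity).

(9, 37)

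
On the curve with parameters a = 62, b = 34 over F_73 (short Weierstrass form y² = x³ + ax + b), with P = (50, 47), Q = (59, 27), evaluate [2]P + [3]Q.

(45, 61)

First 2P:
Repeated addition: build up to 2P.
2P: tangent at (50, 47): λ = (3·50² + 62)/(2·47) ≡ 43/21. 21⁻¹ ≡ 7 (mod 73), so λ ≡ 43·7 ≡ 9.
  x = λ² - 50 - 50 = 81 - 100 ≡ 54; y = λ·(50 - 54) - 47 ≡ 63. → (54, 63)
2P = (54, 63).
Next 3Q:
Repeated addition: build up to 3Q.
2Q: tangent at (59, 27): λ = (3·59² + 62)/(2·27) ≡ 66/54. 54⁻¹ ≡ 23 (mod 73), so λ ≡ 66·23 ≡ 58.
  x = λ² - 59 - 59 = 3364 - 118 ≡ 34; y = λ·(59 - 34) - 27 ≡ 36. → (34, 36)
3Q: (34, 36) + (59, 27). λ = (27 - 36)/(59 - 34) ≡ 64/25 mod 73. 25⁻¹ ≡ 38 (mod 73) since 25·38 = 950 ≡ 1, so λ ≡ 23.
  x = λ² - 34 - 59 = 529 - 93 ≡ 71; y = λ·(34 - 71) - 36 ≡ 62. → (71, 62)
3Q = (71, 62).
Finally 2P + 3Q:
(54, 63) + (71, 62). λ = (62 - 63)/(71 - 54) ≡ 72/17 mod 73. 17⁻¹ ≡ 43 (mod 73), so λ ≡ 30.
  x = λ² - 54 - 71 = 900 - 125 ≡ 45; y = λ·(54 - 45) - 63 ≡ 61. → (45, 61)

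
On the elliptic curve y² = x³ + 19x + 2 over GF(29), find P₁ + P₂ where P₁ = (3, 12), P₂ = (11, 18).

(3, 12) + (11, 18). λ = (18 - 12)/(11 - 3) ≡ 6/8 mod 29. 8⁻¹ ≡ 11 (mod 29), so λ ≡ 8.
  x = λ² - 3 - 11 = 64 - 14 ≡ 21; y = λ·(3 - 21) - 12 ≡ 18. → (21, 18)

(21, 18)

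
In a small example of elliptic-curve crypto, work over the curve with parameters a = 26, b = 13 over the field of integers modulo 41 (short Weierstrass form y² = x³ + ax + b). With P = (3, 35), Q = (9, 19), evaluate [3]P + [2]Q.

First 3P:
Repeated addition: build up to 3P.
2P: tangent at (3, 35): λ = (3·3² + 26)/(2·35) ≡ 12/29. 29⁻¹ ≡ 17 (mod 41) since 29·17 = 493 ≡ 1, so λ ≡ 12·17 ≡ 40.
  x = λ² - 3 - 3 = 1600 - 6 ≡ 36; y = λ·(3 - 36) - 35 ≡ 39. → (36, 39)
3P: (36, 39) + (3, 35). λ = (35 - 39)/(3 - 36) ≡ 37/8 mod 41. 8⁻¹ ≡ 36 (mod 41) since 8·36 = 288 ≡ 1, so λ ≡ 20.
  x = λ² - 36 - 3 = 400 - 39 ≡ 33; y = λ·(36 - 33) - 39 ≡ 21. → (33, 21)
3P = (33, 21).
Next 2Q:
Repeated addition: build up to 2Q.
2Q: tangent at (9, 19): λ = (3·9² + 26)/(2·19) ≡ 23/38. 38⁻¹ ≡ 27 (mod 41), so λ ≡ 23·27 ≡ 6.
  x = λ² - 9 - 9 = 36 - 18 ≡ 18; y = λ·(9 - 18) - 19 ≡ 9. → (18, 9)
2Q = (18, 9).
Finally 3P + 2Q:
(33, 21) + (18, 9). λ = (9 - 21)/(18 - 33) ≡ 29/26 mod 41. 26⁻¹ ≡ 30 (mod 41), so λ ≡ 9.
  x = λ² - 33 - 18 = 81 - 51 ≡ 30; y = λ·(33 - 30) - 21 ≡ 6. → (30, 6)

(30, 6)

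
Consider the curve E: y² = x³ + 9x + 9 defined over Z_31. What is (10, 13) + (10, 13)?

(16, 23)

tangent at (10, 13): λ = (3·10² + 9)/(2·13) ≡ 30/26. 26⁻¹ ≡ 6 (mod 31) since 26·6 = 156 ≡ 1, so λ ≡ 30·6 ≡ 25.
  x = λ² - 10 - 10 = 625 - 20 ≡ 16; y = λ·(10 - 16) - 13 ≡ 23. → (16, 23)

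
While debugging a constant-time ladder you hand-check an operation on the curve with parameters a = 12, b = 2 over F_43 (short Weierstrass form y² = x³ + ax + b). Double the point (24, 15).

tangent at (24, 15): λ = (3·24² + 12)/(2·15) ≡ 20/30. 30⁻¹ ≡ 33 (mod 43), so λ ≡ 20·33 ≡ 15.
  x = λ² - 24 - 24 = 225 - 48 ≡ 5; y = λ·(24 - 5) - 15 ≡ 12. → (5, 12)

(5, 12)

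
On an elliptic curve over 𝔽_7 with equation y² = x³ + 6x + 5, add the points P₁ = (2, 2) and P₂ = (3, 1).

(3, 6)

(2, 2) + (3, 1). λ = (1 - 2)/(3 - 2) ≡ 6/1 mod 7. 1⁻¹ ≡ 1 (mod 7), so λ ≡ 6.
  x = λ² - 2 - 3 = 36 - 5 ≡ 3; y = λ·(2 - 3) - 2 ≡ 6. → (3, 6)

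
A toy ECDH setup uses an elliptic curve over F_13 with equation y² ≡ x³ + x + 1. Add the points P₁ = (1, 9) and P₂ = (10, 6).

(1, 9) + (10, 6). λ = (6 - 9)/(10 - 1) ≡ 10/9 mod 13. 9⁻¹ ≡ 3 (mod 13) since 9·3 = 27 ≡ 1, so λ ≡ 4.
  x = λ² - 1 - 10 = 16 - 11 ≡ 5; y = λ·(1 - 5) - 9 ≡ 1. → (5, 1)

(5, 1)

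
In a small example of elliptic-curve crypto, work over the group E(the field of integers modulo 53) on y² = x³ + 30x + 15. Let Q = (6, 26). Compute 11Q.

(29, 29)

Repeated addition: build up to 11Q.
2Q: tangent at (6, 26): λ = (3·6² + 30)/(2·26) ≡ 32/52. 52⁻¹ ≡ 52 (mod 53) since 52·52 = 2704 ≡ 1, so λ ≡ 32·52 ≡ 21.
  x = λ² - 6 - 6 = 441 - 12 ≡ 5; y = λ·(6 - 5) - 26 ≡ 48. → (5, 48)
3Q: (5, 48) + (6, 26). λ = (26 - 48)/(6 - 5) ≡ 31/1 mod 53. 1⁻¹ ≡ 1 (mod 53), so λ ≡ 31.
  x = λ² - 5 - 6 = 961 - 11 ≡ 49; y = λ·(5 - 49) - 48 ≡ 19. → (49, 19)
4Q: (49, 19) + (6, 26). λ = (26 - 19)/(6 - 49) ≡ 7/10 mod 53. 10⁻¹ ≡ 16 (mod 53), so λ ≡ 6.
  x = λ² - 49 - 6 = 36 - 55 ≡ 34; y = λ·(49 - 34) - 19 ≡ 18. → (34, 18)
5Q: (34, 18) + (6, 26). λ = (26 - 18)/(6 - 34) ≡ 8/25 mod 53. 25⁻¹ ≡ 17 (mod 53) since 25·17 = 425 ≡ 1, so λ ≡ 30.
  x = λ² - 34 - 6 = 900 - 40 ≡ 12; y = λ·(34 - 12) - 18 ≡ 6. → (12, 6)
6Q: (12, 6) + (6, 26). λ = (26 - 6)/(6 - 12) ≡ 20/47 mod 53. 47⁻¹ ≡ 44 (mod 53) since 47·44 = 2068 ≡ 1, so λ ≡ 32.
  x = λ² - 12 - 6 = 1024 - 18 ≡ 52; y = λ·(12 - 52) - 6 ≡ 39. → (52, 39)
7Q: (52, 39) + (6, 26). λ = (26 - 39)/(6 - 52) ≡ 40/7 mod 53. 7⁻¹ ≡ 38 (mod 53), so λ ≡ 36.
  x = λ² - 52 - 6 = 1296 - 58 ≡ 19; y = λ·(52 - 19) - 39 ≡ 36. → (19, 36)
8Q: (19, 36) + (6, 26). λ = (26 - 36)/(6 - 19) ≡ 43/40 mod 53. 40⁻¹ ≡ 4 (mod 53), so λ ≡ 13.
  x = λ² - 19 - 6 = 169 - 25 ≡ 38; y = λ·(19 - 38) - 36 ≡ 35. → (38, 35)
9Q: (38, 35) + (6, 26). λ = (26 - 35)/(6 - 38) ≡ 44/21 mod 53. 21⁻¹ ≡ 48 (mod 53) since 21·48 = 1008 ≡ 1, so λ ≡ 45.
  x = λ² - 38 - 6 = 2025 - 44 ≡ 20; y = λ·(38 - 20) - 35 ≡ 33. → (20, 33)
10Q: (20, 33) + (6, 26). λ = (26 - 33)/(6 - 20) ≡ 46/39 mod 53. 39⁻¹ ≡ 34 (mod 53) since 39·34 = 1326 ≡ 1, so λ ≡ 27.
  x = λ² - 20 - 6 = 729 - 26 ≡ 14; y = λ·(20 - 14) - 33 ≡ 23. → (14, 23)
11Q: (14, 23) + (6, 26). λ = (26 - 23)/(6 - 14) ≡ 3/45 mod 53. 45⁻¹ ≡ 33 (mod 53), so λ ≡ 46.
  x = λ² - 14 - 6 = 2116 - 20 ≡ 29; y = λ·(14 - 29) - 23 ≡ 29. → (29, 29)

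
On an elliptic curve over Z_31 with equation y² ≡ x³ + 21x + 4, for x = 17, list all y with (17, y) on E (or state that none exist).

2, 29

x³ + 21x + 4 = 5274 ≡ 4 (mod 31).
Square roots of 4 mod 31: 2 and 29 (since 2² = 4 ≡ 4).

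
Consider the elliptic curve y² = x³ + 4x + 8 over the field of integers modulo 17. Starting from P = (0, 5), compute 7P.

(12, 13)

Double-and-add on 7 = (111)₂. Start with P = (0, 5) for the leading 1-bit.
double: tangent at (0, 5): λ = (3·0² + 4)/(2·5) ≡ 4/10. 10⁻¹ ≡ 12 (mod 17), so λ ≡ 4·12 ≡ 14.
  x = λ² - 0 - 0 = 196 - 0 ≡ 9; y = λ·(0 - 9) - 5 ≡ 5. → (9, 5)
add P: (9, 5) + (0, 5). λ = (5 - 5)/(0 - 9) ≡ 0/8 mod 17. 8⁻¹ ≡ 15 (mod 17) since 8·15 = 120 ≡ 1, so λ ≡ 0.
  x = λ² - 9 - 0 = 0 - 9 ≡ 8; y = λ·(9 - 8) - 5 ≡ 12. → (8, 12)
double: tangent at (8, 12): λ = (3·8² + 4)/(2·12) ≡ 9/7. 7⁻¹ ≡ 5 (mod 17), so λ ≡ 9·5 ≡ 11.
  x = λ² - 8 - 8 = 121 - 16 ≡ 3; y = λ·(8 - 3) - 12 ≡ 9. → (3, 9)
add P: (3, 9) + (0, 5). λ = (5 - 9)/(0 - 3) ≡ 13/14 mod 17. 14⁻¹ ≡ 11 (mod 17) since 14·11 = 154 ≡ 1, so λ ≡ 7.
  x = λ² - 3 - 0 = 49 - 3 ≡ 12; y = λ·(3 - 12) - 9 ≡ 13. → (12, 13)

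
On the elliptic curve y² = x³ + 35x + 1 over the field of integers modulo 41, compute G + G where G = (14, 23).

tangent at (14, 23): λ = (3·14² + 35)/(2·23) ≡ 8/5. 5⁻¹ ≡ 33 (mod 41), so λ ≡ 8·33 ≡ 18.
  x = λ² - 14 - 14 = 324 - 28 ≡ 9; y = λ·(14 - 9) - 23 ≡ 26. → (9, 26)

(9, 26)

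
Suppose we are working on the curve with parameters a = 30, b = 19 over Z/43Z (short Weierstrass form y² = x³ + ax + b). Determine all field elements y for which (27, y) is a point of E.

x³ + 30x + 19 = 20512 ≡ 1 (mod 43).
Square roots of 1 mod 43: 1 and 42 (since 1² = 1 ≡ 1).

1, 42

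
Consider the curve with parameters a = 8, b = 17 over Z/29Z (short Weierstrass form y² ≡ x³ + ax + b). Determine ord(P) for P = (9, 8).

7

2P: tangent at (9, 8): λ = (3·9² + 8)/(2·8) ≡ 19/16. 16⁻¹ ≡ 20 (mod 29) since 16·20 = 320 ≡ 1, so λ ≡ 19·20 ≡ 3.
  x = λ² - 9 - 9 = 9 - 18 ≡ 20; y = λ·(9 - 20) - 8 ≡ 17. → (20, 17)
3P: (20, 17) + (9, 8). λ = (8 - 17)/(9 - 20) ≡ 20/18 mod 29. 18⁻¹ ≡ 21 (mod 29), so λ ≡ 14.
  x = λ² - 20 - 9 = 196 - 29 ≡ 22; y = λ·(20 - 22) - 17 ≡ 13. → (22, 13)
4P: (22, 13) + (9, 8). λ = (8 - 13)/(9 - 22) ≡ 24/16 mod 29. 16⁻¹ ≡ 20 (mod 29) since 16·20 = 320 ≡ 1, so λ ≡ 16.
  x = λ² - 22 - 9 = 256 - 31 ≡ 22; y = λ·(22 - 22) - 13 ≡ 16. → (22, 16)
5P: (22, 16) + (9, 8). λ = (8 - 16)/(9 - 22) ≡ 21/16 mod 29. 16⁻¹ ≡ 20 (mod 29), so λ ≡ 14.
  x = λ² - 22 - 9 = 196 - 31 ≡ 20; y = λ·(22 - 20) - 16 ≡ 12. → (20, 12)
6P: (20, 12) + (9, 8). λ = (8 - 12)/(9 - 20) ≡ 25/18 mod 29. 18⁻¹ ≡ 21 (mod 29) since 18·21 = 378 ≡ 1, so λ ≡ 3.
  x = λ² - 20 - 9 = 9 - 29 ≡ 9; y = λ·(20 - 9) - 12 ≡ 21. → (9, 21)
7P: (9, 21) + (9, 8): same x and y₁ ≡ -y₂, so the sum is the point at infinity.
7P = the point at infinity, so the order is 7.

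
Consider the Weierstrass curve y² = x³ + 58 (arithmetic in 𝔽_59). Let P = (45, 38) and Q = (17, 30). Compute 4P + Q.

(4, 2)

First 4P:
Repeated addition: build up to 4P.
2P: tangent at (45, 38): λ = (3·45² + 0)/(2·38) ≡ 57/17. 17⁻¹ ≡ 7 (mod 59) since 17·7 = 119 ≡ 1, so λ ≡ 57·7 ≡ 45.
  x = λ² - 45 - 45 = 2025 - 90 ≡ 47; y = λ·(45 - 47) - 38 ≡ 49. → (47, 49)
3P: (47, 49) + (45, 38). λ = (38 - 49)/(45 - 47) ≡ 48/57 mod 59. 57⁻¹ ≡ 29 (mod 59) since 57·29 = 1653 ≡ 1, so λ ≡ 35.
  x = λ² - 47 - 45 = 1225 - 92 ≡ 12; y = λ·(47 - 12) - 49 ≡ 55. → (12, 55)
4P: (12, 55) + (45, 38). λ = (38 - 55)/(45 - 12) ≡ 42/33 mod 59. 33⁻¹ ≡ 34 (mod 59), so λ ≡ 12.
  x = λ² - 12 - 45 = 144 - 57 ≡ 28; y = λ·(12 - 28) - 55 ≡ 48. → (28, 48)
4P = (28, 48).
Finally 4P + Q:
(28, 48) + (17, 30). λ = (30 - 48)/(17 - 28) ≡ 41/48 mod 59. 48⁻¹ ≡ 16 (mod 59) since 48·16 = 768 ≡ 1, so λ ≡ 7.
  x = λ² - 28 - 17 = 49 - 45 ≡ 4; y = λ·(28 - 4) - 48 ≡ 2. → (4, 2)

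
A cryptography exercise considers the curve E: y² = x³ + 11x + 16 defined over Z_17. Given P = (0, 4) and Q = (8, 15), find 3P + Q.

(0, 4)

First 3P:
Repeated addition: build up to 3P.
2P: tangent at (0, 4): λ = (3·0² + 11)/(2·4) ≡ 11/8. 8⁻¹ ≡ 15 (mod 17), so λ ≡ 11·15 ≡ 12.
  x = λ² - 0 - 0 = 144 - 0 ≡ 8; y = λ·(0 - 8) - 4 ≡ 2. → (8, 2)
3P: (8, 2) + (0, 4). λ = (4 - 2)/(0 - 8) ≡ 2/9 mod 17. 9⁻¹ ≡ 2 (mod 17), so λ ≡ 4.
  x = λ² - 8 - 0 = 16 - 8 ≡ 8; y = λ·(8 - 8) - 2 ≡ 15. → (8, 15)
3P = (8, 15).
Finally 3P + Q:
tangent at (8, 15): λ = (3·8² + 11)/(2·15) ≡ 16/13. 13⁻¹ ≡ 4 (mod 17), so λ ≡ 16·4 ≡ 13.
  x = λ² - 8 - 8 = 169 - 16 ≡ 0; y = λ·(8 - 0) - 15 ≡ 4. → (0, 4)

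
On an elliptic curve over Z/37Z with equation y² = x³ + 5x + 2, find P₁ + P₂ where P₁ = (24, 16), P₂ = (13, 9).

(24, 16) + (13, 9). λ = (9 - 16)/(13 - 24) ≡ 30/26 mod 37. 26⁻¹ ≡ 10 (mod 37) since 26·10 = 260 ≡ 1, so λ ≡ 4.
  x = λ² - 24 - 13 = 16 - 37 ≡ 16; y = λ·(24 - 16) - 16 ≡ 16. → (16, 16)

(16, 16)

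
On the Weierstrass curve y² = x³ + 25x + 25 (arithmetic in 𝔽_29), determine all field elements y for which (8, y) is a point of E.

x³ + 25x + 25 = 737 ≡ 12 (mod 29).
12 is a non-residue mod 29; no y exists.

none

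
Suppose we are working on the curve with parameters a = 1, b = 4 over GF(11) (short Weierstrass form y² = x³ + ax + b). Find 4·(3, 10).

Write G = (3, 10).
Double-and-add on 4 = (100)₂. Start with G = (3, 10) for the leading 1-bit.
double: tangent at (3, 10): λ = (3·3² + 1)/(2·10) ≡ 6/9. 9⁻¹ ≡ 5 (mod 11) since 9·5 = 45 ≡ 1, so λ ≡ 6·5 ≡ 8.
  x = λ² - 3 - 3 = 64 - 6 ≡ 3; y = λ·(3 - 3) - 10 ≡ 1. → (3, 1)
double: tangent at (3, 1): λ = (3·3² + 1)/(2·1) ≡ 6/2. 2⁻¹ ≡ 6 (mod 11), so λ ≡ 6·6 ≡ 3.
  x = λ² - 3 - 3 = 9 - 6 ≡ 3; y = λ·(3 - 3) - 1 ≡ 10. → (3, 10)

(3, 10)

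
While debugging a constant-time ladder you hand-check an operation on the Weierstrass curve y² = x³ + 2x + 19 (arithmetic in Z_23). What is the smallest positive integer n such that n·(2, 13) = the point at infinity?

2P: tangent at (2, 13): λ = (3·2² + 2)/(2·13) ≡ 14/3. 3⁻¹ ≡ 8 (mod 23), so λ ≡ 14·8 ≡ 20.
  x = λ² - 2 - 2 = 400 - 4 ≡ 5; y = λ·(2 - 5) - 13 ≡ 19. → (5, 19)
3P: (5, 19) + (2, 13). λ = (13 - 19)/(2 - 5) ≡ 17/20 mod 23. 20⁻¹ ≡ 15 (mod 23) since 20·15 = 300 ≡ 1, so λ ≡ 2.
  x = λ² - 5 - 2 = 4 - 7 ≡ 20; y = λ·(5 - 20) - 19 ≡ 20. → (20, 20)
4P: (20, 20) + (2, 13). λ = (13 - 20)/(2 - 20) ≡ 16/5 mod 23. 5⁻¹ ≡ 14 (mod 23) since 5·14 = 70 ≡ 1, so λ ≡ 17.
  x = λ² - 20 - 2 = 289 - 22 ≡ 14; y = λ·(20 - 14) - 20 ≡ 13. → (14, 13)
5P: (14, 13) + (2, 13). λ = (13 - 13)/(2 - 14) ≡ 0/11 mod 23. 11⁻¹ ≡ 21 (mod 23), so λ ≡ 0.
  x = λ² - 14 - 2 = 0 - 16 ≡ 7; y = λ·(14 - 7) - 13 ≡ 10. → (7, 10)
6P: (7, 10) + (2, 13). λ = (13 - 10)/(2 - 7) ≡ 3/18 mod 23. 18⁻¹ ≡ 9 (mod 23), so λ ≡ 4.
  x = λ² - 7 - 2 = 16 - 9 ≡ 7; y = λ·(7 - 7) - 10 ≡ 13. → (7, 13)
7P: (7, 13) + (2, 13). λ = (13 - 13)/(2 - 7) ≡ 0/18 mod 23. 18⁻¹ ≡ 9 (mod 23), so λ ≡ 0.
  x = λ² - 7 - 2 = 0 - 9 ≡ 14; y = λ·(7 - 14) - 13 ≡ 10. → (14, 10)
8P: (14, 10) + (2, 13). λ = (13 - 10)/(2 - 14) ≡ 3/11 mod 23. 11⁻¹ ≡ 21 (mod 23) since 11·21 = 231 ≡ 1, so λ ≡ 17.
  x = λ² - 14 - 2 = 289 - 16 ≡ 20; y = λ·(14 - 20) - 10 ≡ 3. → (20, 3)
9P: (20, 3) + (2, 13). λ = (13 - 3)/(2 - 20) ≡ 10/5 mod 23. 5⁻¹ ≡ 14 (mod 23) since 5·14 = 70 ≡ 1, so λ ≡ 2.
  x = λ² - 20 - 2 = 4 - 22 ≡ 5; y = λ·(20 - 5) - 3 ≡ 4. → (5, 4)
10P: (5, 4) + (2, 13). λ = (13 - 4)/(2 - 5) ≡ 9/20 mod 23. 20⁻¹ ≡ 15 (mod 23) since 20·15 = 300 ≡ 1, so λ ≡ 20.
  x = λ² - 5 - 2 = 400 - 7 ≡ 2; y = λ·(5 - 2) - 4 ≡ 10. → (2, 10)
11P: (2, 10) + (2, 13): same x and y₁ ≡ -y₂, so the sum is the point at infinity.
11P = the point at infinity, so the order is 11.

11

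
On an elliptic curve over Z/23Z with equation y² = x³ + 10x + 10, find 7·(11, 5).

(10, 11)

Write G = (11, 5).
Double-and-add on 7 = (111)₂. Start with G = (11, 5) for the leading 1-bit.
double: tangent at (11, 5): λ = (3·11² + 10)/(2·5) ≡ 5/10. 10⁻¹ ≡ 7 (mod 23), so λ ≡ 5·7 ≡ 12.
  x = λ² - 11 - 11 = 144 - 22 ≡ 7; y = λ·(11 - 7) - 5 ≡ 20. → (7, 20)
add G: (7, 20) + (11, 5). λ = (5 - 20)/(11 - 7) ≡ 8/4 mod 23. 4⁻¹ ≡ 6 (mod 23), so λ ≡ 2.
  x = λ² - 7 - 11 = 4 - 18 ≡ 9; y = λ·(7 - 9) - 20 ≡ 22. → (9, 22)
double: tangent at (9, 22): λ = (3·9² + 10)/(2·22) ≡ 0/21. 21⁻¹ ≡ 11 (mod 23) since 21·11 = 231 ≡ 1, so λ ≡ 0·11 ≡ 0.
  x = λ² - 9 - 9 = 0 - 18 ≡ 5; y = λ·(9 - 5) - 22 ≡ 1. → (5, 1)
add G: (5, 1) + (11, 5). λ = (5 - 1)/(11 - 5) ≡ 4/6 mod 23. 6⁻¹ ≡ 4 (mod 23), so λ ≡ 16.
  x = λ² - 5 - 11 = 256 - 16 ≡ 10; y = λ·(5 - 10) - 1 ≡ 11. → (10, 11)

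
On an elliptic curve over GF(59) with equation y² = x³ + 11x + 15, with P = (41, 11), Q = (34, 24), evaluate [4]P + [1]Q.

(58, 11)

First 4P:
Repeated addition: build up to 4P.
2P: tangent at (41, 11): λ = (3·41² + 11)/(2·11) ≡ 39/22. 22⁻¹ ≡ 51 (mod 59) since 22·51 = 1122 ≡ 1, so λ ≡ 39·51 ≡ 42.
  x = λ² - 41 - 41 = 1764 - 82 ≡ 30; y = λ·(41 - 30) - 11 ≡ 38. → (30, 38)
3P: (30, 38) + (41, 11). λ = (11 - 38)/(41 - 30) ≡ 32/11 mod 59. 11⁻¹ ≡ 43 (mod 59) since 11·43 = 473 ≡ 1, so λ ≡ 19.
  x = λ² - 30 - 41 = 361 - 71 ≡ 54; y = λ·(30 - 54) - 38 ≡ 37. → (54, 37)
4P: (54, 37) + (41, 11). λ = (11 - 37)/(41 - 54) ≡ 33/46 mod 59. 46⁻¹ ≡ 9 (mod 59), so λ ≡ 2.
  x = λ² - 54 - 41 = 4 - 95 ≡ 27; y = λ·(54 - 27) - 37 ≡ 17. → (27, 17)
4P = (27, 17).
Finally 4P + Q:
(27, 17) + (34, 24). λ = (24 - 17)/(34 - 27) ≡ 7/7 mod 59. 7⁻¹ ≡ 17 (mod 59), so λ ≡ 1.
  x = λ² - 27 - 34 = 1 - 61 ≡ 58; y = λ·(27 - 58) - 17 ≡ 11. → (58, 11)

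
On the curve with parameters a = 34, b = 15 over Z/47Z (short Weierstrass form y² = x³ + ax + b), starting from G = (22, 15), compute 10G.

Repeated addition: build up to 10G.
2G: tangent at (22, 15): λ = (3·22² + 34)/(2·15) ≡ 29/30. 30⁻¹ ≡ 11 (mod 47), so λ ≡ 29·11 ≡ 37.
  x = λ² - 22 - 22 = 1369 - 44 ≡ 9; y = λ·(22 - 9) - 15 ≡ 43. → (9, 43)
3G: (9, 43) + (22, 15). λ = (15 - 43)/(22 - 9) ≡ 19/13 mod 47. 13⁻¹ ≡ 29 (mod 47), so λ ≡ 34.
  x = λ² - 9 - 22 = 1156 - 31 ≡ 44; y = λ·(9 - 44) - 43 ≡ 36. → (44, 36)
4G: (44, 36) + (22, 15). λ = (15 - 36)/(22 - 44) ≡ 26/25 mod 47. 25⁻¹ ≡ 32 (mod 47), so λ ≡ 33.
  x = λ² - 44 - 22 = 1089 - 66 ≡ 36; y = λ·(44 - 36) - 36 ≡ 40. → (36, 40)
5G: (36, 40) + (22, 15). λ = (15 - 40)/(22 - 36) ≡ 22/33 mod 47. 33⁻¹ ≡ 10 (mod 47), so λ ≡ 32.
  x = λ² - 36 - 22 = 1024 - 58 ≡ 26; y = λ·(36 - 26) - 40 ≡ 45. → (26, 45)
6G: (26, 45) + (22, 15). λ = (15 - 45)/(22 - 26) ≡ 17/43 mod 47. 43⁻¹ ≡ 35 (mod 47) since 43·35 = 1505 ≡ 1, so λ ≡ 31.
  x = λ² - 26 - 22 = 961 - 48 ≡ 20; y = λ·(26 - 20) - 45 ≡ 0. → (20, 0)
7G: (20, 0) + (22, 15). λ = (15 - 0)/(22 - 20) ≡ 15/2 mod 47. 2⁻¹ ≡ 24 (mod 47) since 2·24 = 48 ≡ 1, so λ ≡ 31.
  x = λ² - 20 - 22 = 961 - 42 ≡ 26; y = λ·(20 - 26) - 0 ≡ 2. → (26, 2)
8G: (26, 2) + (22, 15). λ = (15 - 2)/(22 - 26) ≡ 13/43 mod 47. 43⁻¹ ≡ 35 (mod 47), so λ ≡ 32.
  x = λ² - 26 - 22 = 1024 - 48 ≡ 36; y = λ·(26 - 36) - 2 ≡ 7. → (36, 7)
9G: (36, 7) + (22, 15). λ = (15 - 7)/(22 - 36) ≡ 8/33 mod 47. 33⁻¹ ≡ 10 (mod 47) since 33·10 = 330 ≡ 1, so λ ≡ 33.
  x = λ² - 36 - 22 = 1089 - 58 ≡ 44; y = λ·(36 - 44) - 7 ≡ 11. → (44, 11)
10G: (44, 11) + (22, 15). λ = (15 - 11)/(22 - 44) ≡ 4/25 mod 47. 25⁻¹ ≡ 32 (mod 47) since 25·32 = 800 ≡ 1, so λ ≡ 34.
  x = λ² - 44 - 22 = 1156 - 66 ≡ 9; y = λ·(44 - 9) - 11 ≡ 4. → (9, 4)

(9, 4)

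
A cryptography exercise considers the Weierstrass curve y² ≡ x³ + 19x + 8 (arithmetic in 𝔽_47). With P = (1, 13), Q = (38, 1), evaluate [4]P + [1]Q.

First 4P:
Double-and-add on 4 = (100)₂. Start with P = (1, 13) for the leading 1-bit.
double: tangent at (1, 13): λ = (3·1² + 19)/(2·13) ≡ 22/26. 26⁻¹ ≡ 38 (mod 47), so λ ≡ 22·38 ≡ 37.
  x = λ² - 1 - 1 = 1369 - 2 ≡ 4; y = λ·(1 - 4) - 13 ≡ 17. → (4, 17)
double: tangent at (4, 17): λ = (3·4² + 19)/(2·17) ≡ 20/34. 34⁻¹ ≡ 18 (mod 47) since 34·18 = 612 ≡ 1, so λ ≡ 20·18 ≡ 31.
  x = λ² - 4 - 4 = 961 - 8 ≡ 13; y = λ·(4 - 13) - 17 ≡ 33. → (13, 33)
4P = (13, 33).
Finally 4P + Q:
(13, 33) + (38, 1). λ = (1 - 33)/(38 - 13) ≡ 15/25 mod 47. 25⁻¹ ≡ 32 (mod 47) since 25·32 = 800 ≡ 1, so λ ≡ 10.
  x = λ² - 13 - 38 = 100 - 51 ≡ 2; y = λ·(13 - 2) - 33 ≡ 30. → (2, 30)

(2, 30)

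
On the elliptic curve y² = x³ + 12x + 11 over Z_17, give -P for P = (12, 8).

-(12, 8) = (12, -8 mod 17) = (12, 9).

(12, 9)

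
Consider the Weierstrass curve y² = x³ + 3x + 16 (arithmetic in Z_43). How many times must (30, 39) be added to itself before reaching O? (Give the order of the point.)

2P: tangent at (30, 39): λ = (3·30² + 3)/(2·39) ≡ 37/35. 35⁻¹ ≡ 16 (mod 43), so λ ≡ 37·16 ≡ 33.
  x = λ² - 30 - 30 = 1089 - 60 ≡ 40; y = λ·(30 - 40) - 39 ≡ 18. → (40, 18)
3P: (40, 18) + (30, 39). λ = (39 - 18)/(30 - 40) ≡ 21/33 mod 43. 33⁻¹ ≡ 30 (mod 43) since 33·30 = 990 ≡ 1, so λ ≡ 28.
  x = λ² - 40 - 30 = 784 - 70 ≡ 26; y = λ·(40 - 26) - 18 ≡ 30. → (26, 30)
4P: (26, 30) + (30, 39). λ = (39 - 30)/(30 - 26) ≡ 9/4 mod 43. 4⁻¹ ≡ 11 (mod 43), so λ ≡ 13.
  x = λ² - 26 - 30 = 169 - 56 ≡ 27; y = λ·(26 - 27) - 30 ≡ 0. → (27, 0)
5P: (27, 0) + (30, 39). λ = (39 - 0)/(30 - 27) ≡ 39/3 mod 43. 3⁻¹ ≡ 29 (mod 43) since 3·29 = 87 ≡ 1, so λ ≡ 13.
  x = λ² - 27 - 30 = 169 - 57 ≡ 26; y = λ·(27 - 26) - 0 ≡ 13. → (26, 13)
6P: (26, 13) + (30, 39). λ = (39 - 13)/(30 - 26) ≡ 26/4 mod 43. 4⁻¹ ≡ 11 (mod 43), so λ ≡ 28.
  x = λ² - 26 - 30 = 784 - 56 ≡ 40; y = λ·(26 - 40) - 13 ≡ 25. → (40, 25)
7P: (40, 25) + (30, 39). λ = (39 - 25)/(30 - 40) ≡ 14/33 mod 43. 33⁻¹ ≡ 30 (mod 43), so λ ≡ 33.
  x = λ² - 40 - 30 = 1089 - 70 ≡ 30; y = λ·(40 - 30) - 25 ≡ 4. → (30, 4)
8P: (30, 4) + (30, 39): same x and y₁ ≡ -y₂, so the sum is O.
8P = O, so the order is 8.

8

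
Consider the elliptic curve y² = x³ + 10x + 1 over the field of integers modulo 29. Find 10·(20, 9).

Write P = (20, 9).
Repeated addition: build up to 10P.
2P: tangent at (20, 9): λ = (3·20² + 10)/(2·9) ≡ 21/18. 18⁻¹ ≡ 21 (mod 29), so λ ≡ 21·21 ≡ 6.
  x = λ² - 20 - 20 = 36 - 40 ≡ 25; y = λ·(20 - 25) - 9 ≡ 19. → (25, 19)
3P: (25, 19) + (20, 9). λ = (9 - 19)/(20 - 25) ≡ 19/24 mod 29. 24⁻¹ ≡ 23 (mod 29), so λ ≡ 2.
  x = λ² - 25 - 20 = 4 - 45 ≡ 17; y = λ·(25 - 17) - 19 ≡ 26. → (17, 26)
4P: (17, 26) + (20, 9). λ = (9 - 26)/(20 - 17) ≡ 12/3 mod 29. 3⁻¹ ≡ 10 (mod 29) since 3·10 = 30 ≡ 1, so λ ≡ 4.
  x = λ² - 17 - 20 = 16 - 37 ≡ 8; y = λ·(17 - 8) - 26 ≡ 10. → (8, 10)
5P: (8, 10) + (20, 9). λ = (9 - 10)/(20 - 8) ≡ 28/12 mod 29. 12⁻¹ ≡ 17 (mod 29), so λ ≡ 12.
  x = λ² - 8 - 20 = 144 - 28 ≡ 0; y = λ·(8 - 0) - 10 ≡ 28. → (0, 28)
6P: (0, 28) + (20, 9). λ = (9 - 28)/(20 - 0) ≡ 10/20 mod 29. 20⁻¹ ≡ 16 (mod 29) since 20·16 = 320 ≡ 1, so λ ≡ 15.
  x = λ² - 0 - 20 = 225 - 20 ≡ 2; y = λ·(0 - 2) - 28 ≡ 0. → (2, 0)
7P: (2, 0) + (20, 9). λ = (9 - 0)/(20 - 2) ≡ 9/18 mod 29. 18⁻¹ ≡ 21 (mod 29), so λ ≡ 15.
  x = λ² - 2 - 20 = 225 - 22 ≡ 0; y = λ·(2 - 0) - 0 ≡ 1. → (0, 1)
8P: (0, 1) + (20, 9). λ = (9 - 1)/(20 - 0) ≡ 8/20 mod 29. 20⁻¹ ≡ 16 (mod 29) since 20·16 = 320 ≡ 1, so λ ≡ 12.
  x = λ² - 0 - 20 = 144 - 20 ≡ 8; y = λ·(0 - 8) - 1 ≡ 19. → (8, 19)
9P: (8, 19) + (20, 9). λ = (9 - 19)/(20 - 8) ≡ 19/12 mod 29. 12⁻¹ ≡ 17 (mod 29), so λ ≡ 4.
  x = λ² - 8 - 20 = 16 - 28 ≡ 17; y = λ·(8 - 17) - 19 ≡ 3. → (17, 3)
10P: (17, 3) + (20, 9). λ = (9 - 3)/(20 - 17) ≡ 6/3 mod 29. 3⁻¹ ≡ 10 (mod 29), so λ ≡ 2.
  x = λ² - 17 - 20 = 4 - 37 ≡ 25; y = λ·(17 - 25) - 3 ≡ 10. → (25, 10)

(25, 10)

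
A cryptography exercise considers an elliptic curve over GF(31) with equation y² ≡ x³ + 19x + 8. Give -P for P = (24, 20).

(24, 11)

-(24, 20) = (24, -20 mod 31) = (24, 11).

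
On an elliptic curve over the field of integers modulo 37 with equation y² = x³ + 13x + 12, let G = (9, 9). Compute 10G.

(33, 9)

Repeated addition: build up to 10G.
2G: tangent at (9, 9): λ = (3·9² + 13)/(2·9) ≡ 34/18. 18⁻¹ ≡ 35 (mod 37), so λ ≡ 34·35 ≡ 6.
  x = λ² - 9 - 9 = 36 - 18 ≡ 18; y = λ·(9 - 18) - 9 ≡ 11. → (18, 11)
3G: (18, 11) + (9, 9). λ = (9 - 11)/(9 - 18) ≡ 35/28 mod 37. 28⁻¹ ≡ 4 (mod 37), so λ ≡ 29.
  x = λ² - 18 - 9 = 841 - 27 ≡ 0; y = λ·(18 - 0) - 11 ≡ 30. → (0, 30)
4G: (0, 30) + (9, 9). λ = (9 - 30)/(9 - 0) ≡ 16/9 mod 37. 9⁻¹ ≡ 33 (mod 37) since 9·33 = 297 ≡ 1, so λ ≡ 10.
  x = λ² - 0 - 9 = 100 - 9 ≡ 17; y = λ·(0 - 17) - 30 ≡ 22. → (17, 22)
5G: (17, 22) + (9, 9). λ = (9 - 22)/(9 - 17) ≡ 24/29 mod 37. 29⁻¹ ≡ 23 (mod 37) since 29·23 = 667 ≡ 1, so λ ≡ 34.
  x = λ² - 17 - 9 = 1156 - 26 ≡ 20; y = λ·(17 - 20) - 22 ≡ 24. → (20, 24)
6G: (20, 24) + (9, 9). λ = (9 - 24)/(9 - 20) ≡ 22/26 mod 37. 26⁻¹ ≡ 10 (mod 37) since 26·10 = 260 ≡ 1, so λ ≡ 35.
  x = λ² - 20 - 9 = 1225 - 29 ≡ 12; y = λ·(20 - 12) - 24 ≡ 34. → (12, 34)
7G: (12, 34) + (9, 9). λ = (9 - 34)/(9 - 12) ≡ 12/34 mod 37. 34⁻¹ ≡ 12 (mod 37) since 34·12 = 408 ≡ 1, so λ ≡ 33.
  x = λ² - 12 - 9 = 1089 - 21 ≡ 32; y = λ·(12 - 32) - 34 ≡ 9. → (32, 9)
8G: (32, 9) + (9, 9). λ = (9 - 9)/(9 - 32) ≡ 0/14 mod 37. 14⁻¹ ≡ 8 (mod 37), so λ ≡ 0.
  x = λ² - 32 - 9 = 0 - 41 ≡ 33; y = λ·(32 - 33) - 9 ≡ 28. → (33, 28)
9G: (33, 28) + (9, 9). λ = (9 - 28)/(9 - 33) ≡ 18/13 mod 37. 13⁻¹ ≡ 20 (mod 37) since 13·20 = 260 ≡ 1, so λ ≡ 27.
  x = λ² - 33 - 9 = 729 - 42 ≡ 21; y = λ·(33 - 21) - 28 ≡ 0. → (21, 0)
10G: (21, 0) + (9, 9). λ = (9 - 0)/(9 - 21) ≡ 9/25 mod 37. 25⁻¹ ≡ 3 (mod 37) since 25·3 = 75 ≡ 1, so λ ≡ 27.
  x = λ² - 21 - 9 = 729 - 30 ≡ 33; y = λ·(21 - 33) - 0 ≡ 9. → (33, 9)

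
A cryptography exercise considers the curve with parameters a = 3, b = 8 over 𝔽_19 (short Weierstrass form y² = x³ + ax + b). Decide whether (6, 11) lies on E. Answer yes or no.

no

y² = 11² ≡ 7; x³ + 3x + 8 = 242 ≡ 14 (mod 19). 7 ≠ 14.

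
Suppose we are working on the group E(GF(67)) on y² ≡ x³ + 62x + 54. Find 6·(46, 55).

Write G = (46, 55).
Double-and-add on 6 = (110)₂. Start with G = (46, 55) for the leading 1-bit.
double: tangent at (46, 55): λ = (3·46² + 62)/(2·55) ≡ 45/43. 43⁻¹ ≡ 53 (mod 67) since 43·53 = 2279 ≡ 1, so λ ≡ 45·53 ≡ 40.
  x = λ² - 46 - 46 = 1600 - 92 ≡ 34; y = λ·(46 - 34) - 55 ≡ 23. → (34, 23)
add G: (34, 23) + (46, 55). λ = (55 - 23)/(46 - 34) ≡ 32/12 mod 67. 12⁻¹ ≡ 28 (mod 67), so λ ≡ 25.
  x = λ² - 34 - 46 = 625 - 80 ≡ 9; y = λ·(34 - 9) - 23 ≡ 66. → (9, 66)
double: tangent at (9, 66): λ = (3·9² + 62)/(2·66) ≡ 37/65. 65⁻¹ ≡ 33 (mod 67), so λ ≡ 37·33 ≡ 15.
  x = λ² - 9 - 9 = 225 - 18 ≡ 6; y = λ·(9 - 6) - 66 ≡ 46. → (6, 46)

(6, 46)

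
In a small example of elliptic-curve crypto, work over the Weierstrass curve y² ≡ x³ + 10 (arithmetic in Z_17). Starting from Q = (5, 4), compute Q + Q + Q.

Repeated addition: build up to 3Q.
2Q: tangent at (5, 4): λ = (3·5² + 0)/(2·4) ≡ 7/8. 8⁻¹ ≡ 15 (mod 17), so λ ≡ 7·15 ≡ 3.
  x = λ² - 5 - 5 = 9 - 10 ≡ 16; y = λ·(5 - 16) - 4 ≡ 14. → (16, 14)
3Q: (16, 14) + (5, 4). λ = (4 - 14)/(5 - 16) ≡ 7/6 mod 17. 6⁻¹ ≡ 3 (mod 17), so λ ≡ 4.
  x = λ² - 16 - 5 = 16 - 21 ≡ 12; y = λ·(16 - 12) - 14 ≡ 2. → (12, 2)

(12, 2)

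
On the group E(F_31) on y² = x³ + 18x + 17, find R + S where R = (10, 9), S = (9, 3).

(17, 11)

(10, 9) + (9, 3). λ = (3 - 9)/(9 - 10) ≡ 25/30 mod 31. 30⁻¹ ≡ 30 (mod 31), so λ ≡ 6.
  x = λ² - 10 - 9 = 36 - 19 ≡ 17; y = λ·(10 - 17) - 9 ≡ 11. → (17, 11)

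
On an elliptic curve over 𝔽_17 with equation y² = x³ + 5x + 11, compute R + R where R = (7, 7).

tangent at (7, 7): λ = (3·7² + 5)/(2·7) ≡ 16/14. 14⁻¹ ≡ 11 (mod 17), so λ ≡ 16·11 ≡ 6.
  x = λ² - 7 - 7 = 36 - 14 ≡ 5; y = λ·(7 - 5) - 7 ≡ 5. → (5, 5)

(5, 5)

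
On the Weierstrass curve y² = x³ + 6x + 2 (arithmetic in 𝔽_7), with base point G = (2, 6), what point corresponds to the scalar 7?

(0, 3)

Double-and-add on 7 = (111)₂. Start with G = (2, 6) for the leading 1-bit.
double: tangent at (2, 6): λ = (3·2² + 6)/(2·6) ≡ 4/5. 5⁻¹ ≡ 3 (mod 7) since 5·3 = 15 ≡ 1, so λ ≡ 4·3 ≡ 5.
  x = λ² - 2 - 2 = 25 - 4 ≡ 0; y = λ·(2 - 0) - 6 ≡ 4. → (0, 4)
add G: (0, 4) + (2, 6). λ = (6 - 4)/(2 - 0) ≡ 2/2 mod 7. 2⁻¹ ≡ 4 (mod 7), so λ ≡ 1.
  x = λ² - 0 - 2 = 1 - 2 ≡ 6; y = λ·(0 - 6) - 4 ≡ 4. → (6, 4)
double: tangent at (6, 4): λ = (3·6² + 6)/(2·4) ≡ 2/1. 1⁻¹ ≡ 1 (mod 7) since 1·1 = 1 ≡ 1, so λ ≡ 2·1 ≡ 2.
  x = λ² - 6 - 6 = 4 - 12 ≡ 6; y = λ·(6 - 6) - 4 ≡ 3. → (6, 3)
add G: (6, 3) + (2, 6). λ = (6 - 3)/(2 - 6) ≡ 3/3 mod 7. 3⁻¹ ≡ 5 (mod 7), so λ ≡ 1.
  x = λ² - 6 - 2 = 1 - 8 ≡ 0; y = λ·(6 - 0) - 3 ≡ 3. → (0, 3)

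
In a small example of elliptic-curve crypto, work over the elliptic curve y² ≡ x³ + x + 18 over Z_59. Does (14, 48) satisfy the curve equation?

y² = 48² ≡ 3; x³ + 1x + 18 = 2776 ≡ 3 (mod 59). 3 = 3.

yes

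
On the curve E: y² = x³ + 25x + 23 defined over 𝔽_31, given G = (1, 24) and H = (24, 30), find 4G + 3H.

First 4G:
Double-and-add on 4 = (100)₂. Start with G = (1, 24) for the leading 1-bit.
double: tangent at (1, 24): λ = (3·1² + 25)/(2·24) ≡ 28/17. 17⁻¹ ≡ 11 (mod 31) since 17·11 = 187 ≡ 1, so λ ≡ 28·11 ≡ 29.
  x = λ² - 1 - 1 = 841 - 2 ≡ 2; y = λ·(1 - 2) - 24 ≡ 9. → (2, 9)
double: tangent at (2, 9): λ = (3·2² + 25)/(2·9) ≡ 6/18. 18⁻¹ ≡ 19 (mod 31) since 18·19 = 342 ≡ 1, so λ ≡ 6·19 ≡ 21.
  x = λ² - 2 - 2 = 441 - 4 ≡ 3; y = λ·(2 - 3) - 9 ≡ 1. → (3, 1)
4G = (3, 1).
Next 3H:
Repeated addition: build up to 3H.
2H: tangent at (24, 30): λ = (3·24² + 25)/(2·30) ≡ 17/29. 29⁻¹ ≡ 15 (mod 31), so λ ≡ 17·15 ≡ 7.
  x = λ² - 24 - 24 = 49 - 48 ≡ 1; y = λ·(24 - 1) - 30 ≡ 7. → (1, 7)
3H: (1, 7) + (24, 30). λ = (30 - 7)/(24 - 1) ≡ 23/23 mod 31. 23⁻¹ ≡ 27 (mod 31) since 23·27 = 621 ≡ 1, so λ ≡ 1.
  x = λ² - 1 - 24 = 1 - 25 ≡ 7; y = λ·(1 - 7) - 7 ≡ 18. → (7, 18)
3H = (7, 18).
Finally 4G + 3H:
(3, 1) + (7, 18). λ = (18 - 1)/(7 - 3) ≡ 17/4 mod 31. 4⁻¹ ≡ 8 (mod 31), so λ ≡ 12.
  x = λ² - 3 - 7 = 144 - 10 ≡ 10; y = λ·(3 - 10) - 1 ≡ 8. → (10, 8)

(10, 8)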